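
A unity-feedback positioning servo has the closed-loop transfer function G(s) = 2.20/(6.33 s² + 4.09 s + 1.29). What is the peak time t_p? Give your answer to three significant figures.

Dividing through by 6.33: denominator becomes s² + 0.6461 s + 0.2038.
So ω_n = √0.2038 = 0.451 rad/s and ζ = 0.6461/(2·0.451) = 0.716.
ω_d = ω_n√(1−ζ²) = 0.315 rad/s. t_p = π/ω_d = 9.96 s.

t_p ≈ 9.96 s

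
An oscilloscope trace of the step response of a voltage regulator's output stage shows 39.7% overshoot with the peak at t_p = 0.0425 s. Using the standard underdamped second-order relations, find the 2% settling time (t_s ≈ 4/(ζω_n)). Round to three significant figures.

ζ from %OS: ζ = |ln 0.397|/√(π²+ln²0.397) = 0.282.
From t_p = π/ω_d, ω_d = π/0.0425 = 73.9 rad/s, so ω_n = ω_d/√(1−ζ²) = 77.0 rad/s.
t_s ≈ 4/(ζω_n) = 4/(0.282·77.0) = 0.184 s.

t_s ≈ 0.184 s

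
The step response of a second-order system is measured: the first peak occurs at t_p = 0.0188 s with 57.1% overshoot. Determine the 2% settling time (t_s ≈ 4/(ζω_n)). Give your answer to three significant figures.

t_s ≈ 0.134 s

The overshoot fixes ζ = −ln(OS)/√(π²+ln²(OS)) = 0.176.
t_p = π/ω_d ⇒ ω_d = 167 rad/s; then ω_n = ω_d/√(1−ζ²) = 170 rad/s.
t_s ≈ 4/(ζω_n) = 4/(0.176·170) = 0.134 s.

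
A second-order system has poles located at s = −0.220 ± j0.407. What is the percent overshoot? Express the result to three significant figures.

With σ = 0.220, ω_d = 0.407: ω_n = √(σ²+ω_d²) = 0.463 rad/s, ζ = σ/ω_n = 0.476.
Overshoot: exp(−π·0.476/√(1−0.476²)) = 0.183, i.e. 18.3%.

%OS ≈ 18.3%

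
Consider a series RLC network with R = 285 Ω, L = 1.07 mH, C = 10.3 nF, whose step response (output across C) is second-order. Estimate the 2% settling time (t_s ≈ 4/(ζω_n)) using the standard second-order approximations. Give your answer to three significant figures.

t_s ≈ 0.0000300 s

For a series RLC circuit (capacitor voltage as output), ω_n = 1/√(LC) = 1/√(1.07 mH · 10.3 nF) = 301000 rad/s.
ζ = (R/2)·√(C/L) = (285/2)·√(10.3 nF/1.07 mH) = 0.442.
t_s ≈ 4/(ζω_n) = 0.0000300 s.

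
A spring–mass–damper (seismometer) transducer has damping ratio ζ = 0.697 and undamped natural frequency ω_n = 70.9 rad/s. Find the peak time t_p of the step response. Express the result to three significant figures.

t_p ≈ 0.0618 s

The damped frequency is ω_d = ω_n√(1−ζ²) = 70.9·√(1−0.486) = 50.8 rad/s.
Peak time t_p = π/ω_d = π/50.8 = 0.0618 s.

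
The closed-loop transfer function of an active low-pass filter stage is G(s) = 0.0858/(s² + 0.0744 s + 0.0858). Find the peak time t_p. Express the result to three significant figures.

t_p ≈ 10.8 s

Comparing the denominator to s² + 2ζω_n s + ω_n²: ω_n = √0.0858 = 0.293 rad/s, and 2ζω_n = 0.0744 so ζ = 0.0744/(2·0.293) = 0.127.
ω_d = ω_n√(1−ζ²) = 0.291 rad/s. Then t_p = π/ω_d = 10.8 s.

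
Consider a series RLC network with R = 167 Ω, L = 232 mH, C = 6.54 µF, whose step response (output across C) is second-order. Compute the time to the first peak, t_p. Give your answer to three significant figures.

t_p ≈ 0.00432 s

For a series RLC circuit (capacitor voltage as output), ω_n = 1/√(LC) = 1/√(232 mH · 6.54 µF) = 812 rad/s.
ζ = (R/2)·√(C/L) = (167/2)·√(6.54 µF/232 mH) = 0.443.
ω_d = ω_n√(1−ζ²) = 728 rad/s. t_p = π/ω_d = 0.00432 s.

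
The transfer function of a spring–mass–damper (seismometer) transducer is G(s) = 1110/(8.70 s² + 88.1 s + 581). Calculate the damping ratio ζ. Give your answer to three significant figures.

Dividing through by 8.70: denominator becomes s² + 10.13 s + 66.78.
So ω_n = √66.78 = 8.17 rad/s and ζ = 10.13/(2·8.17) = 0.620.

ζ ≈ 0.620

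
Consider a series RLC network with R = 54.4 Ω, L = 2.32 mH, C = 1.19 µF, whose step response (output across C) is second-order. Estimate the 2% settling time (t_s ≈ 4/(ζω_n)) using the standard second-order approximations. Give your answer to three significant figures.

For a series RLC circuit (capacitor voltage as output), ω_n = 1/√(LC) = 1/√(2.32 mH · 1.19 µF) = 19000 rad/s.
ζ = (R/2)·√(C/L) = (54.4/2)·√(1.19 µF/2.32 mH) = 0.616.
t_s ≈ 4/(ζω_n) = 0.000341 s.

t_s ≈ 0.000341 s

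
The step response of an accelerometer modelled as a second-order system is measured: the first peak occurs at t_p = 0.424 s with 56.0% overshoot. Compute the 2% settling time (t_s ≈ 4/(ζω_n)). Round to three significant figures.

From the overshoot, ζ = −ln(OS)/√(π²+ln²(OS)) = 0.181.
t_p = π/ω_d ⇒ ω_d = 7.41 rad/s; then ω_n = ω_d/√(1−ζ²) = 7.53 rad/s.
t_s ≈ 4/(ζω_n) = 4/(0.181·7.53) = 2.93 s.

t_s ≈ 2.93 s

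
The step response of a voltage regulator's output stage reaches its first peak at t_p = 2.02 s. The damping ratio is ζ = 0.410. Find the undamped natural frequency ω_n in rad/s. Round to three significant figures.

Peak time t_p = π/ω_d, so ω_d = π/t_p = π/2.02 = 1.56 rad/s.
ω_n = ω_d/√(1−ζ²) = 1.56/√0.832 = 1.71 rad/s.

ω_n ≈ 1.71 rad/s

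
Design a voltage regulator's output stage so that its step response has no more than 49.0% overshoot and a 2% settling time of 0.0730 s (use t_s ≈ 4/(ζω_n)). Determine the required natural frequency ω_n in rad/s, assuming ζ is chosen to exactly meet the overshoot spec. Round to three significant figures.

ζ = −ln(OS)/√(π² + (ln OS)²). With OS = 0.490, ln OS = −0.7133 and ζ = 0.7133/3.222 = 0.221.
From t_s ≈ 4/(ζω_n): ω_n = 4/(ζ·t_s) = 4/(0.221·0.0730) = 247 rad/s.

ω_n ≈ 247 rad/s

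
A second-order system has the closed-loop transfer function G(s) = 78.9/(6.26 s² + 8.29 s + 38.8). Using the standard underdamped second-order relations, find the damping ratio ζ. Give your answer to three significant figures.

ζ ≈ 0.266

Dividing through by 6.26: denominator becomes s² + 1.324 s + 6.198.
So ω_n = √6.198 = 2.49 rad/s and ζ = 1.324/(2·2.49) = 0.266.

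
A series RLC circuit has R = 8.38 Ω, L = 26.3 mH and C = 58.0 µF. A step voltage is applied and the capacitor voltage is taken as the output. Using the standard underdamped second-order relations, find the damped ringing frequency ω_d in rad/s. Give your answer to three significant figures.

For a series RLC circuit (capacitor voltage as output), ω_n = 1/√(LC) = 1/√(26.3 mH · 58.0 µF) = 810 rad/s.
ζ = (R/2)·√(C/L) = (8.38/2)·√(58.0 µF/26.3 mH) = 0.197.
ω_d = 810·√(1 − 0.197²) = 794 rad/s.

ω_d ≈ 794 rad/s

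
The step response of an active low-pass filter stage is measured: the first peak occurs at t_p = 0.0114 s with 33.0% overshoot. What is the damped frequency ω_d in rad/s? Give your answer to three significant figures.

t_p = π/ω_d, so ω_d = π/0.0114 = 276 rad/s.

ω_d ≈ 276 rad/s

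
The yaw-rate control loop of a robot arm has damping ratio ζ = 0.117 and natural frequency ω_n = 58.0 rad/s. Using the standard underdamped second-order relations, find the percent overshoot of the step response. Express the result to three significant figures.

For an underdamped second-order system, %OS = 100·exp(−πζ/√(1−ζ²)).
πζ/√(1−ζ²) = π·0.117/√(1−0.0137) = 0.3701, so %OS = 100·e^(−0.3701) = 69.1%.

%OS ≈ 69.1%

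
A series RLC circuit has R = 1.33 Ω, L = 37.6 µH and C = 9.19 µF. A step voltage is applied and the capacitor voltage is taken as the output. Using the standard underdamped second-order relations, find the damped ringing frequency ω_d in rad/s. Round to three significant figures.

ω_d ≈ 50800 rad/s

For a series RLC circuit (capacitor voltage as output), ω_n = 1/√(LC) = 1/√(37.6 µH · 9.19 µF) = 53800 rad/s.
ζ = (R/2)·√(C/L) = (1.33/2)·√(9.19 µF/37.6 µH) = 0.329.
ω_d = 53800·√(1 − 0.329²) = 50800 rad/s.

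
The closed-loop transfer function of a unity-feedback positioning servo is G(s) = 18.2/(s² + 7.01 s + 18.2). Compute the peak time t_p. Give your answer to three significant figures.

ω_n = √18.2 = 4.27 rad/s; ζ = 7.01/(2·4.27) = 0.822.
ω_d = 4.27·√(1 − 0.822²) = 2.43 rad/s. Then t_p = π/ω_d = 1.29 s.

t_p ≈ 1.29 s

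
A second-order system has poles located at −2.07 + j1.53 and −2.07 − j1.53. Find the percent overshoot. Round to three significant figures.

|pole| = ω_n = √(2.07² + 1.53²) = 2.57 rad/s; ζ = cos θ = σ/ω_n = 0.804.
%OS = 100·exp(−πζ/√(1−ζ²)) = 1.43%.

%OS ≈ 1.43%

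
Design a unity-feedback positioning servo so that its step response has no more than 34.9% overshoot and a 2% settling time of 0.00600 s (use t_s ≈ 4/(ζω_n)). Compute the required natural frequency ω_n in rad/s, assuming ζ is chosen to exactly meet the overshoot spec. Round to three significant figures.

ω_n ≈ 2100 rad/s

Inverting the overshoot relation: ζ = |ln 0.349|/√(π² + ln²0.349) = 0.318.
From t_s ≈ 4/(ζω_n): ω_n = 4/(ζ·t_s) = 4/(0.318·0.00600) = 2100 rad/s.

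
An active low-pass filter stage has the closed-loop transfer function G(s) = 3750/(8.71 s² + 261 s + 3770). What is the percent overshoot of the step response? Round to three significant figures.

Dividing through by 8.71: denominator becomes s² + 29.97 s + 432.8.
So ω_n = √432.8 = 20.8 rad/s and ζ = 29.97/(2·20.8) = 0.720.
%OS = 100 e^{−πζ/√(1−ζ²)} with ζ = 0.720 gives 3.84%.

%OS ≈ 3.84%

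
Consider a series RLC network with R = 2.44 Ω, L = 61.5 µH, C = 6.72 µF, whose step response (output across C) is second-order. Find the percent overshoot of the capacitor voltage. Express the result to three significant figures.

For a series RLC circuit (capacitor voltage as output), ω_n = 1/√(LC) = 1/√(61.5 µH · 6.72 µF) = 49200 rad/s.
ζ = (R/2)·√(C/L) = (2.44/2)·√(6.72 µF/61.5 µH) = 0.403.
%OS = 100 e^{−πζ/√(1−ζ²)} with ζ = 0.403 gives 25.0%.

%OS ≈ 25.0%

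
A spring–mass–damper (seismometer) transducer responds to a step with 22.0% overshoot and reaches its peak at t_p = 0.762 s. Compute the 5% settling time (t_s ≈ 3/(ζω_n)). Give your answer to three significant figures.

t_s ≈ 1.51 s

From the overshoot, ζ = −ln(OS)/√(π²+ln²(OS)) = 0.434.
From t_p = π/ω_d, ω_d = π/0.762 = 4.12 rad/s, so ω_n = ω_d/√(1−ζ²) = 4.58 rad/s.
t_s ≈ 3/(ζω_n) = 3/(0.434·4.58) = 1.51 s.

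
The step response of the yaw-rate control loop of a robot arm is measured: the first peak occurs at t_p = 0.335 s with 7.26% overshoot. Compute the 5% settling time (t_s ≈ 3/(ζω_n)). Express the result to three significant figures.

t_s ≈ 0.383 s

ζ from %OS: ζ = |ln 0.0726|/√(π²+ln²0.0726) = 0.641.
From t_p = π/ω_d, ω_d = π/0.335 = 9.38 rad/s, so ω_n = ω_d/√(1−ζ²) = 12.2 rad/s.
t_s ≈ 3/(ζω_n) = 3/(0.641·12.2) = 0.383 s.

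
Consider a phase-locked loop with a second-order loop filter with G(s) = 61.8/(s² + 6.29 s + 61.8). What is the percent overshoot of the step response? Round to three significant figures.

ω_n = √61.8 = 7.86 rad/s; ζ = 6.29/(2·7.86) = 0.400.
%OS = 100·exp(−πζ/√(1−ζ²)) = 25.4%.

%OS ≈ 25.4%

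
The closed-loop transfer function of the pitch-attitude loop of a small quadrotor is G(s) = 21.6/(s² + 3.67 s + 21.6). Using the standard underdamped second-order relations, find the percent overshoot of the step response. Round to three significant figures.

%OS ≈ 25.9%

ω_n = √21.6 = 4.65 rad/s; ζ = 3.67/(2·4.65) = 0.395.
Overshoot: exp(−π·0.395/√(1−0.395²)) = 0.259, i.e. 25.9%.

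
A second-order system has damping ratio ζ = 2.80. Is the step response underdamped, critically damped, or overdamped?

overdamped

Since ζ = 2.80 > 1, the system is overdamped.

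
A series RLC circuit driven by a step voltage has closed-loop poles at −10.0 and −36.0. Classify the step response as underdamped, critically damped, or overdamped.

Since the poles are distinct, negative and real, the response is overdamped.

overdamped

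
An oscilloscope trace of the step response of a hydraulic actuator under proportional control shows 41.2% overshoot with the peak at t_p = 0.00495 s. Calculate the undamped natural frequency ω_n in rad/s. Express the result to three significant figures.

ω_n ≈ 659 rad/s

From the overshoot, ζ = −ln(OS)/√(π²+ln²(OS)) = 0.272.
From t_p = π/ω_d, ω_d = π/0.00495 = 635 rad/s, so ω_n = ω_d/√(1−ζ²) = 659 rad/s.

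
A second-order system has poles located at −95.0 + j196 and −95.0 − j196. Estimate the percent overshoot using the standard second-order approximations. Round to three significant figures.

|pole| = ω_n = √(95.0² + 196²) = 218 rad/s; ζ = cos θ = σ/ω_n = 0.436.
%OS = 100 e^{−πζ/√(1−ζ²)} with ζ = 0.436 gives 21.8%.

%OS ≈ 21.8%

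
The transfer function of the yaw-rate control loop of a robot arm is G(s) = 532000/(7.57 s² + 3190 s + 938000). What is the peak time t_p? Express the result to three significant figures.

t_p ≈ 0.0111 s

Dividing through by 7.57: denominator becomes s² + 421.4 s + 123900.
So ω_n = √123900 = 352 rad/s and ζ = 421.4/(2·352) = 0.599.
ω_d = 352·√(1 − 0.599²) = 282 rad/s. t_p = π/ω_d = 0.0111 s.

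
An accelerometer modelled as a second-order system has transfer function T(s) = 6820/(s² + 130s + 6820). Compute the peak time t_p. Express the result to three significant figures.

t_p ≈ 0.0617 s

Matching coefficients with s² + 2ζω_n s + ω_n² gives ω_n² = 6820 ⇒ ω_n = 82.6 rad/s, and ζ = 130/(2ω_n) = 0.787.
The damped frequency ω_d = ω_n√(1−ζ²) = 50.9 rad/s. Then t_p = π/ω_d = 0.0617 s.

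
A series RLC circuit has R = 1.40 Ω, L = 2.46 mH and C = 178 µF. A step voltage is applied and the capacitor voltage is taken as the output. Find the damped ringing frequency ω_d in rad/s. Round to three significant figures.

ω_d ≈ 1480 rad/s

For a series RLC circuit (capacitor voltage as output), ω_n = 1/√(LC) = 1/√(2.46 mH · 178 µF) = 1510 rad/s.
ζ = (R/2)·√(C/L) = (1.40/2)·√(178 µF/2.46 mH) = 0.188.
ω_d = ω_n√(1−ζ²) = 1480 rad/s.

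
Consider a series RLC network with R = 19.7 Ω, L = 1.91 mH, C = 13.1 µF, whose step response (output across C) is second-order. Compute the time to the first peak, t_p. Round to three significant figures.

t_p ≈ 0.000859 s

For a series RLC circuit (capacitor voltage as output), ω_n = 1/√(LC) = 1/√(1.91 mH · 13.1 µF) = 6320 rad/s.
ζ = (R/2)·√(C/L) = (19.7/2)·√(13.1 µF/1.91 mH) = 0.816.
The damped frequency ω_d = ω_n√(1−ζ²) = 3660 rad/s. t_p = π/ω_d = 0.000859 s.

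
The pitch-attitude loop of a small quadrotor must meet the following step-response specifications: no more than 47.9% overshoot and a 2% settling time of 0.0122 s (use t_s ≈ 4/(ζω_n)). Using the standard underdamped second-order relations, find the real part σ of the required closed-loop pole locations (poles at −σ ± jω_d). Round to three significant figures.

The settling-time spec alone fixes σ = ζω_n = 4/t_s = 4/0.0122 = 328.
(Overshoot then fixes ζ = 0.228 and hence ω_d = σ·√(1−ζ²)/ζ = 1400 rad/s.)

σ ≈ 328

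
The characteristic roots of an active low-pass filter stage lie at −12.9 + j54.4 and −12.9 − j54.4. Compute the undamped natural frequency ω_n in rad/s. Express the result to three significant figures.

|pole| = ω_n = √(12.9² + 54.4²) = 55.9 rad/s; ζ = cos θ = σ/ω_n = 0.231.

ω_n ≈ 55.9 rad/s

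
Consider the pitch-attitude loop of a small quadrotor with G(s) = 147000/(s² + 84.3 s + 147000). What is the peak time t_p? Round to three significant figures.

Matching coefficients with s² + 2ζω_n s + ω_n² gives ω_n² = 147000 ⇒ ω_n = 383 rad/s, and ζ = 84.3/(2ω_n) = 0.110.
ω_d = 383·√(1 − 0.110²) = 381 rad/s. Then t_p = π/ω_d = 0.00824 s.

t_p ≈ 0.00824 s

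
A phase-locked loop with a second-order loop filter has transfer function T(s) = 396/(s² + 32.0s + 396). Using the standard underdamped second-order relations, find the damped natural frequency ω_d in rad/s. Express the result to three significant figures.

ω_d ≈ 11.8 rad/s

Matching coefficients with s² + 2ζω_n s + ω_n² gives ω_n² = 396 ⇒ ω_n = 19.9 rad/s, and ζ = 32.0/(2ω_n) = 0.804.
ω_d = 19.9·√(1 − 0.804²) = 11.8 rad/s.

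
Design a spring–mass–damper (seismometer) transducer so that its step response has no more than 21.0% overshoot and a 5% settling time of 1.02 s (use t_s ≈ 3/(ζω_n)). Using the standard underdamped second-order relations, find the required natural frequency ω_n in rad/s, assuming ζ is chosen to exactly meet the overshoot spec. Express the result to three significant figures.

ω_n ≈ 6.61 rad/s

ζ = −ln(OS)/√(π² + (ln OS)²). With OS = 0.210, ln OS = −1.561 and ζ = 1.561/3.508 = 0.445.
Then ω_n = 3/(ζ t_s) = 3/(0.445 × 1.02) = 6.61 rad/s.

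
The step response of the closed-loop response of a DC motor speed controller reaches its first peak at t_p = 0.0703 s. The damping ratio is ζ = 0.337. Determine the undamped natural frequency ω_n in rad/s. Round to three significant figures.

ω_n ≈ 47.5 rad/s

Peak time t_p = π/ω_d, so ω_d = π/t_p = π/0.0703 = 44.7 rad/s.
ω_n = ω_d/√(1−ζ²) = 44.7/√0.886 = 47.5 rad/s.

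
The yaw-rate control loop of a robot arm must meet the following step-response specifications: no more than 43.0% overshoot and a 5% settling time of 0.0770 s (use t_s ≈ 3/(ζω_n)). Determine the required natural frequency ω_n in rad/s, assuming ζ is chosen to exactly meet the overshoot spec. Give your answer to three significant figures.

ζ = −ln(OS)/√(π² + (ln OS)²). With OS = 0.430, ln OS = −0.8440 and ζ = 0.8440/3.253 = 0.259.
Then ω_n = 3/(ζ t_s) = 3/(0.259 × 0.0770) = 150 rad/s.

ω_n ≈ 150 rad/s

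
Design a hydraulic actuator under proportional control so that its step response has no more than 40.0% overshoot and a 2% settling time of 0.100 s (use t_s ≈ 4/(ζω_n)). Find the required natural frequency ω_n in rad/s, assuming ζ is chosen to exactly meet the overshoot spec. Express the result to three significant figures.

Inverting the overshoot relation: ζ = |ln 0.400|/√(π² + ln²0.400) = 0.280.
Then ω_n = 4/(ζ t_s) = 4/(0.280 × 0.100) = 143 rad/s.

ω_n ≈ 143 rad/s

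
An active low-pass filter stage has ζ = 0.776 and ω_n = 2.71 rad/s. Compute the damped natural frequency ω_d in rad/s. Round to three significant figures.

ω_d = ω_n√(1−ζ²) = 2.71·√0.398 = 1.71 rad/s.

ω_d ≈ 1.71 rad/s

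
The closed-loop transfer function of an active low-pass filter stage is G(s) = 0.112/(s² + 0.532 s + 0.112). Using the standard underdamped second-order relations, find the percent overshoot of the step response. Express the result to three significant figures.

%OS ≈ 1.63%

Comparing the denominator to s² + 2ζω_n s + ω_n²: ω_n = √0.112 = 0.335 rad/s, and 2ζω_n = 0.532 so ζ = 0.532/(2·0.335) = 0.795.
%OS = 100·exp(−πζ/√(1−ζ²)) = 1.63%.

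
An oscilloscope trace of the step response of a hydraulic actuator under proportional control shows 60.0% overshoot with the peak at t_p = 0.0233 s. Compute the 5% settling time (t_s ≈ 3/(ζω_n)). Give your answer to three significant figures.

The overshoot fixes ζ = −ln(OS)/√(π²+ln²(OS)) = 0.160.
From t_p = π/ω_d, ω_d = π/0.0233 = 135 rad/s, so ω_n = ω_d/√(1−ζ²) = 137 rad/s.
t_s ≈ 3/(ζω_n) = 3/(0.160·137) = 0.137 s.

t_s ≈ 0.137 s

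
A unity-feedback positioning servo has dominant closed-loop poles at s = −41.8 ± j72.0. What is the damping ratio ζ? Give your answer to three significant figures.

The poles are at −σ ± jω_d with σ = 41.8 and ω_d = 72.0, so ω_n = √(σ²+ω_d²) = 83.3 rad/s and ζ = σ/ω_n = 0.502.

ζ ≈ 0.502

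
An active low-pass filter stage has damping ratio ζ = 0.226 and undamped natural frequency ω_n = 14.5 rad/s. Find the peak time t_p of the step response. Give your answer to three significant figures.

The damped frequency is ω_d = ω_n√(1−ζ²) = 14.5·√(1−0.0511) = 14.1 rad/s.
Peak time t_p = π/ω_d = π/14.1 = 0.222 s.

t_p ≈ 0.222 s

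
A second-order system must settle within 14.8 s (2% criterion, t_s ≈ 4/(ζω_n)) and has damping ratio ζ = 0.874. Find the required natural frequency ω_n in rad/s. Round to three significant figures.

Rearranging t_s ≈ 4/(ζω_n) gives ω_n = 4/(ζ·t_s) = 4/(0.874 × 14.8) = 0.309 rad/s.

ω_n ≈ 0.309 rad/s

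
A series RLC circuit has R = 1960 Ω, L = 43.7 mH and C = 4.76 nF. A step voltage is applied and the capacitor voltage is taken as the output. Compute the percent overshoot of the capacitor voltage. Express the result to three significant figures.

For a series RLC circuit (capacitor voltage as output), ω_n = 1/√(LC) = 1/√(43.7 mH · 4.76 nF) = 69300 rad/s.
ζ = (R/2)·√(C/L) = (1960/2)·√(4.76 nF/43.7 mH) = 0.323.
Overshoot: exp(−π·0.323/√(1−0.323²)) = 0.342, i.e. 34.2%.

%OS ≈ 34.2%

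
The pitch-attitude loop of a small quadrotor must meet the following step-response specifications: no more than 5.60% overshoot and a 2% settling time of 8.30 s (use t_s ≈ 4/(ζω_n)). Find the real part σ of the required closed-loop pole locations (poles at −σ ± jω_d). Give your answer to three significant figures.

σ ≈ 0.482

The settling-time spec alone fixes σ = ζω_n = 4/t_s = 4/8.30 = 0.482.
(Overshoot then fixes ζ = 0.676 and hence ω_d = σ·√(1−ζ²)/ζ = 0.525 rad/s.)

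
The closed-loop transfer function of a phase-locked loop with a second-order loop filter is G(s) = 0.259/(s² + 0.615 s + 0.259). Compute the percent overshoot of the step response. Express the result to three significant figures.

%OS ≈ 9.23%

Matching coefficients with s² + 2ζω_n s + ω_n² gives ω_n² = 0.259 ⇒ ω_n = 0.509 rad/s, and ζ = 0.615/(2ω_n) = 0.604.
%OS = 100·exp(−πζ/√(1−ζ²)) = 9.23%.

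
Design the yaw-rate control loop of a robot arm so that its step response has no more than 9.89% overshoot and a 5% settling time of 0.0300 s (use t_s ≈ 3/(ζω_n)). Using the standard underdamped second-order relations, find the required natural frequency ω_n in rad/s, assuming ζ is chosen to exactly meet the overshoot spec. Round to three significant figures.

From %OS = 100·exp(−πζ/√(1−ζ²)), invert to get ζ = −ln(OS)/√(π² + ln²(OS)) with OS = 0.0989.
−ln 0.0989 = 2.314, so ζ = 2.314/√(π² + 5.353) = 0.593.
From t_s ≈ 3/(ζω_n): ω_n = 3/(ζ·t_s) = 3/(0.593·0.0300) = 169 rad/s.

ω_n ≈ 169 rad/s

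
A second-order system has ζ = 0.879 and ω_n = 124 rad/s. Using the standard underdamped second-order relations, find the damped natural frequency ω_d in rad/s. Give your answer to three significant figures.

ω_d = ω_n√(1−ζ²) = 124·√0.227 = 59.1 rad/s.

ω_d ≈ 59.1 rad/s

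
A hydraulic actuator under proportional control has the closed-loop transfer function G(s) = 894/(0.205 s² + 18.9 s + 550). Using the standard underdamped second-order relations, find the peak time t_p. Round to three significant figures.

t_p ≈ 0.133 s

Dividing through by 0.205: denominator becomes s² + 92.20 s + 2683.
So ω_n = √2683 = 51.8 rad/s and ζ = 92.20/(2·51.8) = 0.890.
ω_d = 51.8·√(1 − 0.890²) = 23.6 rad/s. t_p = π/ω_d = 0.133 s.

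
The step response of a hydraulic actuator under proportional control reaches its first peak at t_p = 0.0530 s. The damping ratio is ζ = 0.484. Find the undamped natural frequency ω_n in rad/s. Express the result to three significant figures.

ω_n ≈ 67.7 rad/s

Peak time t_p = π/ω_d, so ω_d = π/t_p = π/0.0530 = 59.3 rad/s.
ω_n = ω_d/√(1−ζ²) = 59.3/√0.766 = 67.7 rad/s.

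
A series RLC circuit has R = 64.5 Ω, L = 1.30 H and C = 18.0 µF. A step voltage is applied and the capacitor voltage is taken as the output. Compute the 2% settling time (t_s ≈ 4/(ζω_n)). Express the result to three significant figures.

t_s ≈ 0.161 s

For a series RLC circuit (capacitor voltage as output), ω_n = 1/√(LC) = 1/√(1.30 H · 18.0 µF) = 207 rad/s.
ζ = (R/2)·√(C/L) = (64.5/2)·√(18.0 µF/1.30 H) = 0.120.
t_s ≈ 4/(ζω_n) = 0.161 s.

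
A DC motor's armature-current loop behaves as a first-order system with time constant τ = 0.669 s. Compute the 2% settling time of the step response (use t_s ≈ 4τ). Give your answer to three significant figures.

t_s ≈ 2.68 s

t_s ≈ 4τ = 2.68 s.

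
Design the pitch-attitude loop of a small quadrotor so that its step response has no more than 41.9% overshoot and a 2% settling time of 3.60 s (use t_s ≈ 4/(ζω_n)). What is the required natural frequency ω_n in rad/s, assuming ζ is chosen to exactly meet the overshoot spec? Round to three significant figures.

ω_n ≈ 4.16 rad/s

Inverting the overshoot relation: ζ = |ln 0.419|/√(π² + ln²0.419) = 0.267.
Then ω_n = 4/(ζ t_s) = 4/(0.267 × 3.60) = 4.16 rad/s.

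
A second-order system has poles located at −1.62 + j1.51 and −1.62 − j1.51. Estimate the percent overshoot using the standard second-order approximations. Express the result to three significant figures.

With σ = 1.62, ω_d = 1.51: ω_n = √(σ²+ω_d²) = 2.21 rad/s, ζ = σ/ω_n = 0.732.
%OS = 100 e^{−πζ/√(1−ζ²)} with ζ = 0.732 gives 3.44%.

%OS ≈ 3.44%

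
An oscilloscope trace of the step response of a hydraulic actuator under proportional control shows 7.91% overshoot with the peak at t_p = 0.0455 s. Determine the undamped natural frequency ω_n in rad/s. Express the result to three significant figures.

From the overshoot, ζ = −ln(OS)/√(π²+ln²(OS)) = 0.628.
From t_p = π/ω_d, ω_d = π/0.0455 = 69.0 rad/s, so ω_n = ω_d/√(1−ζ²) = 88.7 rad/s.

ω_n ≈ 88.7 rad/s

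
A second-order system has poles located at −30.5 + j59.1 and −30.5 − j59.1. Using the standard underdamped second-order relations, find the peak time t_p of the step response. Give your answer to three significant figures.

t_p ≈ 0.0532 s

t_p = π/ω_d with ω_d = 59.1 (the imaginary part), so t_p = 0.0532 s.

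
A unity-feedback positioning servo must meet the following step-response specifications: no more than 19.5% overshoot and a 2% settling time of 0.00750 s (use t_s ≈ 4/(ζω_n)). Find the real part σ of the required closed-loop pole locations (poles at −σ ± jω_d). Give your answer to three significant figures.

σ ≈ 533

The settling-time spec alone fixes σ = ζω_n = 4/t_s = 4/0.00750 = 533.
(Overshoot then fixes ζ = 0.462 and hence ω_d = σ·√(1−ζ²)/ζ = 1020 rad/s.)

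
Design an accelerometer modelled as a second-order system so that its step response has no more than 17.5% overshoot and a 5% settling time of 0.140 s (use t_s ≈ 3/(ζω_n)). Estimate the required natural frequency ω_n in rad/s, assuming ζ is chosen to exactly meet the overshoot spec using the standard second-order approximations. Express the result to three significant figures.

ω_n ≈ 44.2 rad/s

ζ = −ln(OS)/√(π² + (ln OS)²). With OS = 0.175, ln OS = −1.743 and ζ = 1.743/3.593 = 0.485.
From t_s ≈ 3/(ζω_n): ω_n = 3/(ζ·t_s) = 3/(0.485·0.140) = 44.2 rad/s.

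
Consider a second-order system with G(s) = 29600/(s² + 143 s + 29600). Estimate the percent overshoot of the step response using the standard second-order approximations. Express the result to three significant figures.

Comparing the denominator to s² + 2ζω_n s + ω_n²: ω_n = √29600 = 172 rad/s, and 2ζω_n = 143 so ζ = 143/(2·172) = 0.416.
%OS = 100·exp(−πζ/√(1−ζ²)) = 23.8%.

%OS ≈ 23.8%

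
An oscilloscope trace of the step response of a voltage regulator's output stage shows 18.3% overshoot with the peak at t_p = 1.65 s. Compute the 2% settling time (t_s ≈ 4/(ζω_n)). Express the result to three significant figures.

From the overshoot, ζ = −ln(OS)/√(π²+ln²(OS)) = 0.476.
t_p = π/ω_d ⇒ ω_d = 1.90 rad/s; then ω_n = ω_d/√(1−ζ²) = 2.16 rad/s.
t_s ≈ 4/(ζω_n) = 4/(0.476·2.16) = 3.89 s.

t_s ≈ 3.89 s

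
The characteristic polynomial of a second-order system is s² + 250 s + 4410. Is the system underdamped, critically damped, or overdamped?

a² − 4b = 45000 > 0 (two distinct real roots); the system is overdamped.

overdamped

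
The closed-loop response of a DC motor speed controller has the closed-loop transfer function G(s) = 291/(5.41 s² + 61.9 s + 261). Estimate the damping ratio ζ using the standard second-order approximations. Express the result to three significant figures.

Dividing through by 5.41: denominator becomes s² + 11.44 s + 48.24.
So ω_n = √48.24 = 6.95 rad/s and ζ = 11.44/(2·6.95) = 0.824.

ζ ≈ 0.824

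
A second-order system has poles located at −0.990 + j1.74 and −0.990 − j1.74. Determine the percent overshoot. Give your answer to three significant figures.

|pole| = ω_n = √(0.990² + 1.74²) = 2.00 rad/s; ζ = cos θ = σ/ω_n = 0.495.
%OS = 100 e^{−πζ/√(1−ζ²)} with ζ = 0.495 gives 16.7%.

%OS ≈ 16.7%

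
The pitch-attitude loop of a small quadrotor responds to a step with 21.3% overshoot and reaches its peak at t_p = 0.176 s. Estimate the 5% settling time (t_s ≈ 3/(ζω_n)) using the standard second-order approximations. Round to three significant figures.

t_s ≈ 0.341 s

ζ from %OS: ζ = |ln 0.213|/√(π²+ln²0.213) = 0.442.
t_p = π/ω_d ⇒ ω_d = 17.8 rad/s; then ω_n = ω_d/√(1−ζ²) = 19.9 rad/s.
t_s ≈ 3/(ζω_n) = 3/(0.442·19.9) = 0.341 s.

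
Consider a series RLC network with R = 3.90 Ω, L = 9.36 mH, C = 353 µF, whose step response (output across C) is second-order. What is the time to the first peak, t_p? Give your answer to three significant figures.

t_p ≈ 0.00617 s

For a series RLC circuit (capacitor voltage as output), ω_n = 1/√(LC) = 1/√(9.36 mH · 353 µF) = 550 rad/s.
ζ = (R/2)·√(C/L) = (3.90/2)·√(353 µF/9.36 mH) = 0.379.
ω_d = ω_n√(1−ζ²) = 509 rad/s. t_p = π/ω_d = 0.00617 s.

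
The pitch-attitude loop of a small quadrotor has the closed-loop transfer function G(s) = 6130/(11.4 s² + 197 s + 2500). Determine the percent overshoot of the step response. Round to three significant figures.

%OS ≈ 10.5%

Dividing through by 11.4: denominator becomes s² + 17.28 s + 219.3.
So ω_n = √219.3 = 14.8 rad/s and ζ = 17.28/(2·14.8) = 0.583.
%OS = 100·exp(−πζ/√(1−ζ²)) = 10.5%.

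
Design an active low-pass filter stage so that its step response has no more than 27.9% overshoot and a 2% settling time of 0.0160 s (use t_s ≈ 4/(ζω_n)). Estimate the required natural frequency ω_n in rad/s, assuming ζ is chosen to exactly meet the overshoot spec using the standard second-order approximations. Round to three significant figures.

Inverting the overshoot relation: ζ = |ln 0.279|/√(π² + ln²0.279) = 0.376.
Then ω_n = 4/(ζ t_s) = 4/(0.376 × 0.0160) = 664 rad/s.

ω_n ≈ 664 rad/s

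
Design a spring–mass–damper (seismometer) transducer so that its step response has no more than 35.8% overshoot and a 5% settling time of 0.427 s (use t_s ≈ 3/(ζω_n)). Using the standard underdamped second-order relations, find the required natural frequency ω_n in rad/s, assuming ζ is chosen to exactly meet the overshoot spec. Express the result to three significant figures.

ζ = −ln(OS)/√(π² + (ln OS)²). With OS = 0.358, ln OS = −1.027 and ζ = 1.027/3.305 = 0.311.
Then ω_n = 3/(ζ t_s) = 3/(0.311 × 0.427) = 22.6 rad/s.

ω_n ≈ 22.6 rad/s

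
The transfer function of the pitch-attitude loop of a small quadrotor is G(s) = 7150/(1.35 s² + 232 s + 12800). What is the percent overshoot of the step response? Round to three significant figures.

Dividing through by 1.35: denominator becomes s² + 171.9 s + 9481.
So ω_n = √9481 = 97.4 rad/s and ζ = 171.9/(2·97.4) = 0.882.
%OS = 100 e^{−πζ/√(1−ζ²)} with ζ = 0.882 gives 0.276%.

%OS ≈ 0.276%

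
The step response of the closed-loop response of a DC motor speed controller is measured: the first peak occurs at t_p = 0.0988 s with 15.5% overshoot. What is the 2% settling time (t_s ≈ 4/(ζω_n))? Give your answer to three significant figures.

ζ from %OS: ζ = |ln 0.155|/√(π²+ln²0.155) = 0.510.
From t_p = π/ω_d, ω_d = π/0.0988 = 31.8 rad/s, so ω_n = ω_d/√(1−ζ²) = 37.0 rad/s.
t_s ≈ 4/(ζω_n) = 4/(0.510·37.0) = 0.212 s.

t_s ≈ 0.212 s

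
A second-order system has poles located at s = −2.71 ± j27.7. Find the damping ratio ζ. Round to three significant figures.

With σ = 2.71, ω_d = 27.7: ω_n = √(σ²+ω_d²) = 27.8 rad/s, ζ = σ/ω_n = 0.0974.

ζ ≈ 0.0974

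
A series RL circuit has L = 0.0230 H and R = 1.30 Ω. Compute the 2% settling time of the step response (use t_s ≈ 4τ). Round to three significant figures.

t_s ≈ 0.0708 s

τ = L/R = 0.0230/1.30 = 0.0177 s.
t_s ≈ 4τ = 0.0708 s.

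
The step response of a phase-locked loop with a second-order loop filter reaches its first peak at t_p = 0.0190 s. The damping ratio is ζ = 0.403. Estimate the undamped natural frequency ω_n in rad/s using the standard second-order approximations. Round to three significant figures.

Peak time t_p = π/ω_d, so ω_d = π/t_p = π/0.0190 = 165 rad/s.
ω_n = ω_d/√(1−ζ²) = 165/√0.838 = 181 rad/s.

ω_n ≈ 181 rad/s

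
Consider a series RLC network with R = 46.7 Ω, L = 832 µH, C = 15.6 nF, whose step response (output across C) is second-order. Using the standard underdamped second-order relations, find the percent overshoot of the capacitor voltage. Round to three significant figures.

%OS ≈ 72.7%

For a series RLC circuit (capacitor voltage as output), ω_n = 1/√(LC) = 1/√(832 µH · 15.6 nF) = 278000 rad/s.
ζ = (R/2)·√(C/L) = (46.7/2)·√(15.6 nF/832 µH) = 0.101.
Overshoot: exp(−π·0.101/√(1−0.101²)) = 0.727, i.e. 72.7%.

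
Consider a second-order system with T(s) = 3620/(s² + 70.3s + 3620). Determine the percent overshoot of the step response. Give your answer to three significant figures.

Matching coefficients with s² + 2ζω_n s + ω_n² gives ω_n² = 3620 ⇒ ω_n = 60.2 rad/s, and ζ = 70.3/(2ω_n) = 0.584.
Overshoot: exp(−π·0.584/√(1−0.584²)) = 0.104, i.e. 10.4%.

%OS ≈ 10.4%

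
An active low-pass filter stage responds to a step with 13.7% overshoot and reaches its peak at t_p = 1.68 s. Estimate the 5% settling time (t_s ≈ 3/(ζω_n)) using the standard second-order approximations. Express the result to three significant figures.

t_s ≈ 2.54 s

The overshoot fixes ζ = −ln(OS)/√(π²+ln²(OS)) = 0.535.
From t_p = π/ω_d, ω_d = π/1.68 = 1.87 rad/s, so ω_n = ω_d/√(1−ζ²) = 2.21 rad/s.
t_s ≈ 3/(ζω_n) = 3/(0.535·2.21) = 2.54 s.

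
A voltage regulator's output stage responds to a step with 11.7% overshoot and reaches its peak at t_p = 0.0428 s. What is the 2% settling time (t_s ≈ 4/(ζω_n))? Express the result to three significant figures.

t_s ≈ 0.0798 s

From the overshoot, ζ = −ln(OS)/√(π²+ln²(OS)) = 0.564.
From t_p = π/ω_d, ω_d = π/0.0428 = 73.4 rad/s, so ω_n = ω_d/√(1−ζ²) = 88.9 rad/s.
t_s ≈ 4/(ζω_n) = 4/(0.564·88.9) = 0.0798 s.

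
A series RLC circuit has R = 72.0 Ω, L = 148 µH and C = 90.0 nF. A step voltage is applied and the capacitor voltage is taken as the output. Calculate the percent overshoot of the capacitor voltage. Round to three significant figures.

%OS ≈ 0.234%

For a series RLC circuit (capacitor voltage as output), ω_n = 1/√(LC) = 1/√(148 µH · 90.0 nF) = 274000 rad/s.
ζ = (R/2)·√(C/L) = (72.0/2)·√(90.0 nF/148 µH) = 0.888.
%OS = 100·exp(−πζ/√(1−ζ²)) = 0.234%.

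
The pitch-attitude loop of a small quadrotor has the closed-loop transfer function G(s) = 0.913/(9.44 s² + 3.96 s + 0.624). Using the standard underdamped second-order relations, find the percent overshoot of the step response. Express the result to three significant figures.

%OS ≈ 1.19%

Dividing through by 9.44: denominator becomes s² + 0.4195 s + 0.06610.
So ω_n = √0.06610 = 0.257 rad/s and ζ = 0.4195/(2·0.257) = 0.816.
%OS = 100 e^{−πζ/√(1−ζ²)} with ζ = 0.816 gives 1.19%.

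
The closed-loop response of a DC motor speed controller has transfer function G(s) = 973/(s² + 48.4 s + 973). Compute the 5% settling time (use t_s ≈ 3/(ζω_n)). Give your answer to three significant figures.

Comparing the denominator to s² + 2ζω_n s + ω_n²: ω_n = √973 = 31.2 rad/s, and 2ζω_n = 48.4 so ζ = 48.4/(2·31.2) = 0.776.
t_s ≈ 3/(ζω_n) = 3/(0.776·31.2) = 0.124 s.

t_s ≈ 0.124 s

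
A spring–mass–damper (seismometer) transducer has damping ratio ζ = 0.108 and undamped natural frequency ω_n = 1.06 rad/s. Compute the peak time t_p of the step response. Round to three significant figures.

t_p ≈ 2.98 s

The damped frequency is ω_d = ω_n√(1−ζ²) = 1.06·√(1−0.0117) = 1.05 rad/s.
Peak time t_p = π/ω_d = π/1.05 = 2.98 s.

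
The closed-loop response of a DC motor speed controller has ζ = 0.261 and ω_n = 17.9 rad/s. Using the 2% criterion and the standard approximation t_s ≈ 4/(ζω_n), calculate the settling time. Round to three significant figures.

t_s ≈ 4/(ζω_n) = 4/(0.261 × 17.9) = 0.856 s.

t_s ≈ 0.856 s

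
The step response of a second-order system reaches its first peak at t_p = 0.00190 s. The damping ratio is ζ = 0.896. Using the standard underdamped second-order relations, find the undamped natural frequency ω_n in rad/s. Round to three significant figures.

Peak time t_p = π/ω_d, so ω_d = π/t_p = π/0.00190 = 1650 rad/s.
ω_n = ω_d/√(1−ζ²) = 1650/√0.197 = 3720 rad/s.

ω_n ≈ 3720 rad/s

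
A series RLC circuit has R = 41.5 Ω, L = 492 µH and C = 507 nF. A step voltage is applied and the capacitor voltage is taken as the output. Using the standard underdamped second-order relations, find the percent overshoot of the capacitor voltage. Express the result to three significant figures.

%OS ≈ 6.05%

For a series RLC circuit (capacitor voltage as output), ω_n = 1/√(LC) = 1/√(492 µH · 507 nF) = 63300 rad/s.
ζ = (R/2)·√(C/L) = (41.5/2)·√(507 nF/492 µH) = 0.666.
Overshoot: exp(−π·0.666/√(1−0.666²)) = 0.0605, i.e. 6.05%.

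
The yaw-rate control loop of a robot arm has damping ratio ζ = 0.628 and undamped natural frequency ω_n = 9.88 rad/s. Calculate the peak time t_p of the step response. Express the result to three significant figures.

The damped frequency is ω_d = ω_n√(1−ζ²) = 9.88·√(1−0.394) = 7.69 rad/s.
Peak time t_p = π/ω_d = π/7.69 = 0.409 s.

t_p ≈ 0.409 s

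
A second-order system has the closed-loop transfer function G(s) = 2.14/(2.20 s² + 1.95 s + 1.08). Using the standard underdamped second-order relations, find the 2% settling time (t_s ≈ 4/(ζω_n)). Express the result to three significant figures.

Dividing through by 2.20: denominator becomes s² + 0.8864 s + 0.4909.
So ω_n = √0.4909 = 0.701 rad/s and ζ = 0.8864/(2·0.701) = 0.633.
t_s ≈ 4/(ζω_n) = 9.03 s.

t_s ≈ 9.03 s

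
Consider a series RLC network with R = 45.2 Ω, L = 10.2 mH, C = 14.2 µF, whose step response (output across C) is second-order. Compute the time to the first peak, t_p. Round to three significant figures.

For a series RLC circuit (capacitor voltage as output), ω_n = 1/√(LC) = 1/√(10.2 mH · 14.2 µF) = 2630 rad/s.
ζ = (R/2)·√(C/L) = (45.2/2)·√(14.2 µF/10.2 mH) = 0.843.
ω_d = ω_n√(1−ζ²) = 1410 rad/s. t_p = π/ω_d = 0.00222 s.

t_p ≈ 0.00222 s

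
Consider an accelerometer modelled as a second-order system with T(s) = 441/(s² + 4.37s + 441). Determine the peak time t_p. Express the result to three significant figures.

t_p ≈ 0.150 s

Comparing the denominator to s² + 2ζω_n s + ω_n²: ω_n = √441 = 21.0 rad/s, and 2ζω_n = 4.37 so ζ = 4.37/(2·21.0) = 0.104.
ω_d = 21.0·√(1 − 0.104²) = 20.9 rad/s. Then t_p = π/ω_d = 0.150 s.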